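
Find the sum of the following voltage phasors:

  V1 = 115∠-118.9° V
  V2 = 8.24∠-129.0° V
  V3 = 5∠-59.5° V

Step 1 — Convert each phasor to rectangular form:
  V1 = 115·(cos(-118.9°) + j·sin(-118.9°)) = -55.58 - j100.7 V
  V2 = 8.24·(cos(-129.0°) + j·sin(-129.0°)) = -5.186 - j6.404 V
  V3 = 5·(cos(-59.5°) + j·sin(-59.5°)) = 2.538 - j4.308 V
Step 2 — Sum components: V_total = -58.23 - j111.4 V.
Step 3 — Convert to polar: |V_total| = 125.7 V, ∠V_total = -117.6°.

V_total = 125.7∠-117.6° V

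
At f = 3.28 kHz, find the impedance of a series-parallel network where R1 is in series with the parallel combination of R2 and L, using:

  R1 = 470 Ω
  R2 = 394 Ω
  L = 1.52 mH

Step 1 — Angular frequency: ω = 2π·f = 2π·3280 = 2.061e+04 rad/s.
Step 2 — Component impedances:
  R1: Z = R = 470 Ω
  R2: Z = R = 394 Ω
  L: Z = jωL = j·2.061e+04·0.00152 = 0 + j31.33 Ω
Step 3 — Parallel branch: R2 || L = 1/(1/R2 + 1/L) = 2.475 + j31.13 Ω.
Step 4 — Series with R1: Z_total = R1 + (R2 || L) = 472.5 + j31.13 Ω = 473.5∠3.8° Ω.

Z = 472.5 + j31.13 Ω = 473.5∠3.8° Ω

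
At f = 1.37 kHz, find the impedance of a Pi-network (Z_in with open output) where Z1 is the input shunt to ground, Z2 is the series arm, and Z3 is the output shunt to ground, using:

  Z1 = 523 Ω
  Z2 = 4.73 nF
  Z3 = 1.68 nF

Step 1 — Angular frequency: ω = 2π·f = 2π·1370 = 8608 rad/s.
Step 2 — Component impedances:
  Z1: Z = R = 523 Ω
  Z2: Z = 1/(jωC) = -j/(ω·C) = 0 - j2.456e+04 Ω
  Z3: Z = 1/(jωC) = -j/(ω·C) = 0 - j6.915e+04 Ω
Step 3 — With open output, the series arm Z2 and the output shunt Z3 appear in series to ground: Z2 + Z3 = 0 - j9.371e+04 Ω.
Step 4 — Parallel with input shunt Z1: Z_in = Z1 || (Z2 + Z3) = 523 - j2.919 Ω = 523∠-0.3° Ω.

Z = 523 - j2.919 Ω = 523∠-0.3° Ω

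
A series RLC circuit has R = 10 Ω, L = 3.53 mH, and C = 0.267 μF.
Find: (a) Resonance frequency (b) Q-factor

Step 1 — Resonance condition Im(Z)=0 gives ω₀ = 1/√(LC).
Step 2 — ω₀ = 1/√(0.00353·2.67e-07) = 3.257e+04 rad/s.
Step 3 — f₀ = ω₀/(2π) = 5184 Hz.
Step 4 — Series Q: Q = ω₀L/R = 3.257e+04·0.00353/10 = 11.5.

(a) f₀ = 5184 Hz  (b) Q = 11.5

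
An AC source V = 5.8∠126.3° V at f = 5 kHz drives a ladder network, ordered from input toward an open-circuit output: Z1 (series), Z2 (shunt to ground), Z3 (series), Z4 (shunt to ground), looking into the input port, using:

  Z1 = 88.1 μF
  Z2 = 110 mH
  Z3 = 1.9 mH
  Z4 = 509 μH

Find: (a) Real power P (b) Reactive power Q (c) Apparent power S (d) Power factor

Step 1 — Angular frequency: ω = 2π·f = 2π·5000 = 3.142e+04 rad/s.
Step 2 — Component impedances:
  Z1: Z = 1/(jωC) = -j/(ω·C) = 0 - j0.3613 Ω
  Z2: Z = jωL = j·3.142e+04·0.11 = 0 + j3456 Ω
  Z3: Z = jωL = j·3.142e+04·0.0019 = 0 + j59.69 Ω
  Z4: Z = jωL = j·3.142e+04·0.000509 = 0 + j15.99 Ω
Step 3 — Ladder network (open output): work backward from the far end, alternating series and parallel combinations. Z_in = 0 + j73.7 Ω = 73.7∠90.0° Ω.
Step 4 — Source phasor: V = 5.8∠126.3° V = -3.434 + j4.674 V.
Step 5 — Current: I = V / Z = 0.06343 + j0.04659 A = 0.0787∠36.3° A.
Step 6 — Complex power: S = V·I* = 0 + j0.4565 VA.
Step 7 — Real power: P = Re(S) = 0 W.
Step 8 — Reactive power: Q = Im(S) = 0.4565 VAR.
Step 9 — Apparent power: |S| = 0.4565 VA.
Step 10 — Power factor: PF = P/|S| = 0 (lagging).

(a) P = 0 W  (b) Q = 0.4565 VAR  (c) S = 0.4565 VA  (d) PF = 0 (lagging)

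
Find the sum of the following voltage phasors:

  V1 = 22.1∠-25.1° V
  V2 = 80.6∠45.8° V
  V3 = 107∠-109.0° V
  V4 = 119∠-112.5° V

Step 1 — Convert each phasor to rectangular form:
  V1 = 22.1·(cos(-25.1°) + j·sin(-25.1°)) = 20.01 - j9.375 V
  V2 = 80.6·(cos(45.8°) + j·sin(45.8°)) = 56.19 + j57.78 V
  V3 = 107·(cos(-109.0°) + j·sin(-109.0°)) = -34.84 - j101.2 V
  V4 = 119·(cos(-112.5°) + j·sin(-112.5°)) = -45.54 - j109.9 V
Step 2 — Sum components: V_total = -4.171 - j162.7 V.
Step 3 — Convert to polar: |V_total| = 162.8 V, ∠V_total = -91.5°.

V_total = 162.8∠-91.5° V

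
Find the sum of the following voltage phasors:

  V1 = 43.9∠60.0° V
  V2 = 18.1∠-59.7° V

Step 1 — Convert each phasor to rectangular form:
  V1 = 43.9·(cos(60.0°) + j·sin(60.0°)) = 21.95 + j38.02 V
  V2 = 18.1·(cos(-59.7°) + j·sin(-59.7°)) = 9.132 - j15.63 V
Step 2 — Sum components: V_total = 31.08 + j22.39 V.
Step 3 — Convert to polar: |V_total| = 38.31 V, ∠V_total = 35.8°.

V_total = 38.31∠35.8° V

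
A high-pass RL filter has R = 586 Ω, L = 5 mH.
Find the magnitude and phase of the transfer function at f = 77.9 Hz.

Step 1 — Angular frequency: ω = 2π·77.9 = 489.5 rad/s.
Step 2 — Transfer function: H(jω) = jωL/(R + jωL).
Step 3 — Numerator jωL = j·2.447; denominator R + jωL = 586 + j2.447.
Step 4 — H = 1.744e-05 + j0.004176.
Step 5 — Magnitude: |H| = 0.004176 (-47.6 dB); phase: φ = 89.8°.

|H| = 0.004176 (-47.6 dB), φ = 89.8°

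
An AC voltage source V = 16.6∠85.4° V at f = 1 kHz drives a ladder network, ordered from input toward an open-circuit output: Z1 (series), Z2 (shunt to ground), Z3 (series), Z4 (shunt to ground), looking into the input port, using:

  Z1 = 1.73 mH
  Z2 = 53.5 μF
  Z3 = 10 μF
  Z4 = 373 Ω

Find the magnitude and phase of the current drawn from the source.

Step 1 — Angular frequency: ω = 2π·f = 2π·1000 = 6283 rad/s.
Step 2 — Component impedances:
  Z1: Z = jωL = j·6283·0.00173 = 0 + j10.87 Ω
  Z2: Z = 1/(jωC) = -j/(ω·C) = 0 - j2.975 Ω
  Z3: Z = 1/(jωC) = -j/(ω·C) = 0 - j15.92 Ω
  Z4: Z = R = 373 Ω
Step 3 — Ladder network (open output): work backward from the far end, alternating series and parallel combinations. Z_in = 0.02367 + j7.896 Ω = 7.896∠89.8° Ω.
Step 4 — Source phasor: V = 16.6∠85.4° V = 1.331 + j16.55 V.
Step 5 — Ohm's law: I = V / Z_total = (1.331 + j16.55) / (0.02367 + j7.896) = 2.096 - j0.1623 A.
Step 6 — Convert to polar: |I| = 2.102 A, ∠I = -4.4°.

I = 2.102∠-4.4° A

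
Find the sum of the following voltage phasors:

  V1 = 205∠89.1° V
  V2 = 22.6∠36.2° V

Step 1 — Convert each phasor to rectangular form:
  V1 = 205·(cos(89.1°) + j·sin(89.1°)) = 3.22 + j205 V
  V2 = 22.6·(cos(36.2°) + j·sin(36.2°)) = 18.24 + j13.35 V
Step 2 — Sum components: V_total = 21.46 + j218.3 V.
Step 3 — Convert to polar: |V_total| = 219.4 V, ∠V_total = 84.4°.

V_total = 219.4∠84.4° V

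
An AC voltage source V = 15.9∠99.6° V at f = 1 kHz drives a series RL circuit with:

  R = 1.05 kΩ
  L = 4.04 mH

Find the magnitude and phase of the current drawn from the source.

Step 1 — Angular frequency: ω = 2π·f = 2π·1000 = 6283 rad/s.
Step 2 — Component impedances:
  R: Z = R = 1050 Ω
  L: Z = jωL = j·6283·0.00404 = 0 + j25.38 Ω
Step 3 — Series combination: Z_total = R + L = 1050 + j25.38 Ω = 1050∠1.4° Ω.
Step 4 — Source phasor: V = 15.9∠99.6° V = -2.652 + j15.68 V.
Step 5 — Ohm's law: I = V / Z_total = (-2.652 + j15.68) / (1050 + j25.38) = -0.002163 + j0.01498 A.
Step 6 — Convert to polar: |I| = 0.01514 A, ∠I = 98.2°.

I = 0.01514∠98.2° A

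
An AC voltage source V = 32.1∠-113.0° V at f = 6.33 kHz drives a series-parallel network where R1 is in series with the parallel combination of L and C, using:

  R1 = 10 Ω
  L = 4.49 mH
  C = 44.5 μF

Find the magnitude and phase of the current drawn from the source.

Step 1 — Angular frequency: ω = 2π·f = 2π·6330 = 3.977e+04 rad/s.
Step 2 — Component impedances:
  R1: Z = R = 10 Ω
  L: Z = jωL = j·3.977e+04·0.00449 = 0 + j178.6 Ω
  C: Z = 1/(jωC) = -j/(ω·C) = 0 - j0.565 Ω
Step 3 — Parallel branch: L || C = 1/(1/L + 1/C) = 0 - j0.5668 Ω.
Step 4 — Series with R1: Z_total = R1 + (L || C) = 10 - j0.5668 Ω = 10.02∠-3.2° Ω.
Step 5 — Source phasor: V = 32.1∠-113.0° V = -12.54 - j29.55 V.
Step 6 — Ohm's law: I = V / Z_total = (-12.54 - j29.55) / (10 - j0.5668) = -1.083 - j3.016 A.
Step 7 — Convert to polar: |I| = 3.205 A, ∠I = -109.8°.

I = 3.205∠-109.8° A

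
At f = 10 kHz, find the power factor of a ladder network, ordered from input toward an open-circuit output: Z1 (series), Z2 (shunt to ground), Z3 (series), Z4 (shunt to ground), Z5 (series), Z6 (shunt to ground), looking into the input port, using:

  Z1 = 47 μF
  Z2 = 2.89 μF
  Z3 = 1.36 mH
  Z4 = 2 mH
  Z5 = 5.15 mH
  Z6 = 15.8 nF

Step 1 — Angular frequency: ω = 2π·f = 2π·1e+04 = 6.283e+04 rad/s.
Step 2 — Component impedances:
  Z1: Z = 1/(jωC) = -j/(ω·C) = 0 - j0.3386 Ω
  Z2: Z = 1/(jωC) = -j/(ω·C) = 0 - j5.507 Ω
  Z3: Z = jωL = j·6.283e+04·0.00136 = 0 + j85.45 Ω
  Z4: Z = jωL = j·6.283e+04·0.002 = 0 + j125.7 Ω
  Z5: Z = jωL = j·6.283e+04·0.00515 = 0 + j323.6 Ω
  Z6: Z = 1/(jωC) = -j/(ω·C) = 0 - j1007 Ω
Step 3 — Ladder network (open output): work backward from the far end, alternating series and parallel combinations. Z_in = 0 - j5.975 Ω = 5.975∠-90.0° Ω.
Step 4 — Power factor: PF = cos(φ) = Re(Z)/|Z| = 0/5.975 = 0.
Step 5 — Type: Im(Z) = -5.975 ⇒ leading (phase φ = -90.0°).

PF = 0 (leading, φ = -90.0°)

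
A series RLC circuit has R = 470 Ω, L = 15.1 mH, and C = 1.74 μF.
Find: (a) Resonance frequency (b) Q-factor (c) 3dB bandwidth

Step 1 — Resonance: ω₀ = 1/√(LC) = 1/√(0.0151·1.74e-06) = 6169 rad/s.
Step 2 — f₀ = ω₀/(2π) = 981.9 Hz.
Step 3 — Series Q: Q = ω₀L/R = 6169·0.0151/470 = 0.1982.
Step 4 — Bandwidth: Δω = ω₀/Q = 3.113e+04 rad/s; BW = Δω/(2π) = 4954 Hz.

(a) f₀ = 981.9 Hz  (b) Q = 0.1982  (c) BW = 4954 Hz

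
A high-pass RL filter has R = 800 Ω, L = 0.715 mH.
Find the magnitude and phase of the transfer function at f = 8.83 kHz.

Step 1 — Angular frequency: ω = 2π·8830 = 5.548e+04 rad/s.
Step 2 — Transfer function: H(jω) = jωL/(R + jωL).
Step 3 — Numerator jωL = j·39.67; denominator R + jωL = 800 + j39.67.
Step 4 — H = 0.002453 + j0.04946.
Step 5 — Magnitude: |H| = 0.04952 (-26.1 dB); phase: φ = 87.2°.

|H| = 0.04952 (-26.1 dB), φ = 87.2°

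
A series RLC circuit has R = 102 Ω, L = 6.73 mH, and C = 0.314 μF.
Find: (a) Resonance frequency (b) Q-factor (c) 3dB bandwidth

Step 1 — Resonance: ω₀ = 1/√(LC) = 1/√(0.00673·3.14e-07) = 2.175e+04 rad/s.
Step 2 — f₀ = ω₀/(2π) = 3462 Hz.
Step 3 — Series Q: Q = ω₀L/R = 2.175e+04·0.00673/102 = 1.435.
Step 4 — Bandwidth: Δω = ω₀/Q = 1.516e+04 rad/s; BW = Δω/(2π) = 2412 Hz.

(a) f₀ = 3462 Hz  (b) Q = 1.435  (c) BW = 2412 Hz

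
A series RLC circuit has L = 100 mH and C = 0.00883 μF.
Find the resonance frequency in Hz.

Step 1 — Resonance condition Im(Z)=0 gives ω₀ = 1/√(LC).
Step 2 — ω₀ = 1/√(0.1·8.83e-09) = 3.365e+04 rad/s.
Step 3 — f₀ = ω₀/(2π) = 5356 Hz.

f₀ = 5356 Hz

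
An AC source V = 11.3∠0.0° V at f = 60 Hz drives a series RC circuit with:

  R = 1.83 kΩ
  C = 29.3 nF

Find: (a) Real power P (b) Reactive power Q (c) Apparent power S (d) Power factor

Step 1 — Angular frequency: ω = 2π·f = 2π·60 = 377 rad/s.
Step 2 — Component impedances:
  R: Z = R = 1830 Ω
  C: Z = 1/(jωC) = -j/(ω·C) = 0 - j9.053e+04 Ω
Step 3 — Series combination: Z_total = R + C = 1830 - j9.053e+04 Ω = 9.055e+04∠-88.8° Ω.
Step 4 — Source phasor: V = 11.3∠0.0° V = 11.3 V.
Step 5 — Current: I = V / Z = 2.522e-06 + j0.0001248 A = 0.0001248∠88.8° A.
Step 6 — Complex power: S = V·I* = 2.85e-05 - j0.00141 VA.
Step 7 — Real power: P = Re(S) = 2.85e-05 W.
Step 8 — Reactive power: Q = Im(S) = -0.00141 VAR.
Step 9 — Apparent power: |S| = 0.00141 VA.
Step 10 — Power factor: PF = P/|S| = 0.02021 (leading).

(a) P = 2.85e-05 W  (b) Q = -0.00141 VAR  (c) S = 0.00141 VA  (d) PF = 0.02021 (leading)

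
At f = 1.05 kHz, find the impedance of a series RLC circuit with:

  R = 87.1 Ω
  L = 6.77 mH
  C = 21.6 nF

Step 1 — Angular frequency: ω = 2π·f = 2π·1050 = 6597 rad/s.
Step 2 — Component impedances:
  R: Z = R = 87.1 Ω
  L: Z = jωL = j·6597·0.00677 = 0 + j44.66 Ω
  C: Z = 1/(jωC) = -j/(ω·C) = 0 - j7017 Ω
Step 3 — Series combination: Z_total = R + L + C = 87.1 - j6973 Ω = 6973∠-89.3° Ω.

Z = 87.1 - j6973 Ω = 6973∠-89.3° Ω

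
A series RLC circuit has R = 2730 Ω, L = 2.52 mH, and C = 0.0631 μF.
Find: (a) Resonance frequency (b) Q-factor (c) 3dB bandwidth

Step 1 — Resonance: ω₀ = 1/√(LC) = 1/√(0.00252·6.31e-08) = 7.93e+04 rad/s.
Step 2 — f₀ = ω₀/(2π) = 1.262e+04 Hz.
Step 3 — Series Q: Q = ω₀L/R = 7.93e+04·0.00252/2730 = 0.0732.
Step 4 — Bandwidth: Δω = ω₀/Q = 1.083e+06 rad/s; BW = Δω/(2π) = 1.724e+05 Hz.

(a) f₀ = 1.262e+04 Hz  (b) Q = 0.0732  (c) BW = 1.724e+05 Hz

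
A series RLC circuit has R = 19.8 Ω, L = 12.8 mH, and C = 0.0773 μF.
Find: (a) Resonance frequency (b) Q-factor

Step 1 — Resonance condition Im(Z)=0 gives ω₀ = 1/√(LC).
Step 2 — ω₀ = 1/√(0.0128·7.73e-08) = 3.179e+04 rad/s.
Step 3 — f₀ = ω₀/(2π) = 5060 Hz.
Step 4 — Series Q: Q = ω₀L/R = 3.179e+04·0.0128/19.8 = 20.55.

(a) f₀ = 5060 Hz  (b) Q = 20.55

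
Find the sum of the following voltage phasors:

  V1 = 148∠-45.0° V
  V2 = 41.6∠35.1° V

Step 1 — Convert each phasor to rectangular form:
  V1 = 148·(cos(-45.0°) + j·sin(-45.0°)) = 104.7 - j104.7 V
  V2 = 41.6·(cos(35.1°) + j·sin(35.1°)) = 34.04 + j23.92 V
Step 2 — Sum components: V_total = 138.7 - j80.73 V.
Step 3 — Convert to polar: |V_total| = 160.5 V, ∠V_total = -30.2°.

V_total = 160.5∠-30.2° V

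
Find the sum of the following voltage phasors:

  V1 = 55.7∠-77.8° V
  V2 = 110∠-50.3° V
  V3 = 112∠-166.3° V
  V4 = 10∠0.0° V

Step 1 — Convert each phasor to rectangular form:
  V1 = 55.7·(cos(-77.8°) + j·sin(-77.8°)) = 11.77 - j54.44 V
  V2 = 110·(cos(-50.3°) + j·sin(-50.3°)) = 70.26 - j84.63 V
  V3 = 112·(cos(-166.3°) + j·sin(-166.3°)) = -108.8 - j26.53 V
  V4 = 10·(cos(0.0°) + j·sin(0.0°)) = 10 V
Step 2 — Sum components: V_total = -16.78 - j165.6 V.
Step 3 — Convert to polar: |V_total| = 166.4 V, ∠V_total = -95.8°.

V_total = 166.4∠-95.8° V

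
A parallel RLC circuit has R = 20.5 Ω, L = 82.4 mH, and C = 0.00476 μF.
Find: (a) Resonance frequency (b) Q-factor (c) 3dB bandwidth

Step 1 — Resonance: ω₀ = 1/√(LC) = 1/√(0.0824·4.76e-09) = 5.049e+04 rad/s.
Step 2 — f₀ = ω₀/(2π) = 8036 Hz.
Step 3 — Parallel Q: Q = R/(ω₀L) = 20.5/(5.049e+04·0.0824) = 0.004927.
Step 4 — Bandwidth: Δω = ω₀/Q = 1.025e+07 rad/s; BW = Δω/(2π) = 1.631e+06 Hz.

(a) f₀ = 8036 Hz  (b) Q = 0.004927  (c) BW = 1.631e+06 Hz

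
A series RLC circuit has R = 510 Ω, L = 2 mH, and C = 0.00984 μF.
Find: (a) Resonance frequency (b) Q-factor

Step 1 — Resonance condition Im(Z)=0 gives ω₀ = 1/√(LC).
Step 2 — ω₀ = 1/√(0.002·9.84e-09) = 2.254e+05 rad/s.
Step 3 — f₀ = ω₀/(2π) = 3.588e+04 Hz.
Step 4 — Series Q: Q = ω₀L/R = 2.254e+05·0.002/510 = 0.884.

(a) f₀ = 3.588e+04 Hz  (b) Q = 0.884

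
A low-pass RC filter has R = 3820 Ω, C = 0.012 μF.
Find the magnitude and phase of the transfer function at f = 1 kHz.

Step 1 — Angular frequency: ω = 2π·1000 = 6283 rad/s.
Step 2 — Transfer function: H(jω) = 1/(1 + jωRC).
Step 3 — Denominator: 1 + jωRC = 1 + j·6283·3820·1.2e-08 = 1 + j0.288.
Step 4 — H = 0.9234 - j0.266.
Step 5 — Magnitude: |H| = 0.9609 (-0.3 dB); phase: φ = -16.1°.

|H| = 0.9609 (-0.3 dB), φ = -16.1°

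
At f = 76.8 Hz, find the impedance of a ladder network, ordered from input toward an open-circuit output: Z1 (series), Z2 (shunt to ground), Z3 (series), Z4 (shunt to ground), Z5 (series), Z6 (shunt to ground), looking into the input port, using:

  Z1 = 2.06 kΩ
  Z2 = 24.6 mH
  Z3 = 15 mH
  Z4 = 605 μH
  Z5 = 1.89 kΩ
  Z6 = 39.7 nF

Step 1 — Angular frequency: ω = 2π·f = 2π·76.8 = 482.5 rad/s.
Step 2 — Component impedances:
  Z1: Z = R = 2060 Ω
  Z2: Z = jωL = j·482.5·0.0246 = 0 + j11.87 Ω
  Z3: Z = jωL = j·482.5·0.015 = 0 + j7.238 Ω
  Z4: Z = jωL = j·482.5·0.000605 = 0 + j0.2919 Ω
  Z5: Z = R = 1890 Ω
  Z6: Z = 1/(jωC) = -j/(ω·C) = 0 - j5.22e+04 Ω
Step 3 — Ladder network (open output): work backward from the far end, alternating series and parallel combinations. Z_in = 2060 + j4.607 Ω = 2060∠0.1° Ω.

Z = 2060 + j4.607 Ω = 2060∠0.1° Ω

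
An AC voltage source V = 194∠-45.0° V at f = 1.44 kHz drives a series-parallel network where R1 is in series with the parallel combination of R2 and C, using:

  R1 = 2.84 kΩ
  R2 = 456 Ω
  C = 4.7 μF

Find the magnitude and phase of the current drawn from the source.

Step 1 — Angular frequency: ω = 2π·f = 2π·1440 = 9048 rad/s.
Step 2 — Component impedances:
  R1: Z = R = 2840 Ω
  R2: Z = R = 456 Ω
  C: Z = 1/(jωC) = -j/(ω·C) = 0 - j23.52 Ω
Step 3 — Parallel branch: R2 || C = 1/(1/R2 + 1/C) = 1.209 - j23.45 Ω.
Step 4 — Series with R1: Z_total = R1 + (R2 || C) = 2841 - j23.45 Ω = 2841∠-0.5° Ω.
Step 5 — Source phasor: V = 194∠-45.0° V = 137.2 - j137.2 V.
Step 6 — Ohm's law: I = V / Z_total = (137.2 - j137.2) / (2841 - j23.45) = 0.04868 - j0.04788 A.
Step 7 — Convert to polar: |I| = 0.06828 A, ∠I = -44.5°.

I = 0.06828∠-44.5° A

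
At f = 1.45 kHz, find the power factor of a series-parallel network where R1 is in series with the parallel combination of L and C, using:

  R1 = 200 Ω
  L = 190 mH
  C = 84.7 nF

Step 1 — Angular frequency: ω = 2π·f = 2π·1450 = 9111 rad/s.
Step 2 — Component impedances:
  R1: Z = R = 200 Ω
  L: Z = jωL = j·9111·0.19 = 0 + j1731 Ω
  C: Z = 1/(jωC) = -j/(ω·C) = 0 - j1296 Ω
Step 3 — Parallel branch: L || C = 1/(1/L + 1/C) = 0 - j5155 Ω.
Step 4 — Series with R1: Z_total = R1 + (L || C) = 200 - j5155 Ω = 5159∠-87.8° Ω.
Step 5 — Power factor: PF = cos(φ) = Re(Z)/|Z| = 200/5159 = 0.03877.
Step 6 — Type: Im(Z) = -5155 ⇒ leading (phase φ = -87.8°).

PF = 0.03877 (leading, φ = -87.8°)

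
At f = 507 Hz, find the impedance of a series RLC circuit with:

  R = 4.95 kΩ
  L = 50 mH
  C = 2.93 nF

Step 1 — Angular frequency: ω = 2π·f = 2π·507 = 3186 rad/s.
Step 2 — Component impedances:
  R: Z = R = 4950 Ω
  L: Z = jωL = j·3186·0.05 = 0 + j159.3 Ω
  C: Z = 1/(jωC) = -j/(ω·C) = 0 - j1.071e+05 Ω
Step 3 — Series combination: Z_total = R + L + C = 4950 - j1.07e+05 Ω = 1.071e+05∠-87.4° Ω.

Z = 4950 - j1.07e+05 Ω = 1.071e+05∠-87.4° Ω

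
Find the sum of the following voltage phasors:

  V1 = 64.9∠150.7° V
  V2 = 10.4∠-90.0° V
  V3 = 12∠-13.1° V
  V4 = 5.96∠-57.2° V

Step 1 — Convert each phasor to rectangular form:
  V1 = 64.9·(cos(150.7°) + j·sin(150.7°)) = -56.6 + j31.76 V
  V2 = 10.4·(cos(-90.0°) + j·sin(-90.0°)) = 0 - j10.4 V
  V3 = 12·(cos(-13.1°) + j·sin(-13.1°)) = 11.69 - j2.72 V
  V4 = 5.96·(cos(-57.2°) + j·sin(-57.2°)) = 3.229 - j5.01 V
Step 2 — Sum components: V_total = -41.68 + j13.63 V.
Step 3 — Convert to polar: |V_total| = 43.85 V, ∠V_total = 161.9°.

V_total = 43.85∠161.9° V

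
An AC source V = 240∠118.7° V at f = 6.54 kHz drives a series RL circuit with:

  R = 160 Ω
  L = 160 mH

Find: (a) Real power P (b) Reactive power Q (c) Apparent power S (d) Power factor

Step 1 — Angular frequency: ω = 2π·f = 2π·6540 = 4.109e+04 rad/s.
Step 2 — Component impedances:
  R: Z = R = 160 Ω
  L: Z = jωL = j·4.109e+04·0.16 = 0 + j6575 Ω
Step 3 — Series combination: Z_total = R + L = 160 + j6575 Ω = 6577∠88.6° Ω.
Step 4 — Source phasor: V = 240∠118.7° V = -115.3 + j210.5 V.
Step 5 — Current: I = V / Z = 0.03157 + j0.0183 A = 0.03649∠30.1° A.
Step 6 — Complex power: S = V·I* = 0.2131 + j8.756 VA.
Step 7 — Real power: P = Re(S) = 0.2131 W.
Step 8 — Reactive power: Q = Im(S) = 8.756 VAR.
Step 9 — Apparent power: |S| = 8.758 VA.
Step 10 — Power factor: PF = P/|S| = 0.02433 (lagging).

(a) P = 0.2131 W  (b) Q = 8.756 VAR  (c) S = 8.758 VA  (d) PF = 0.02433 (lagging)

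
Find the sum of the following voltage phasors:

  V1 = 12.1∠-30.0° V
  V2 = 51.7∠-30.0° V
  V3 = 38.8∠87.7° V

Step 1 — Convert each phasor to rectangular form:
  V1 = 12.1·(cos(-30.0°) + j·sin(-30.0°)) = 10.48 - j6.05 V
  V2 = 51.7·(cos(-30.0°) + j·sin(-30.0°)) = 44.77 - j25.85 V
  V3 = 38.8·(cos(87.7°) + j·sin(87.7°)) = 1.557 + j38.77 V
Step 2 — Sum components: V_total = 56.81 + j6.869 V.
Step 3 — Convert to polar: |V_total| = 57.22 V, ∠V_total = 6.9°.

V_total = 57.22∠6.9° V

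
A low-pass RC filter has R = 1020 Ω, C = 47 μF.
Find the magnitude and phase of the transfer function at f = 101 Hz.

Step 1 — Angular frequency: ω = 2π·101 = 634.6 rad/s.
Step 2 — Transfer function: H(jω) = 1/(1 + jωRC).
Step 3 — Denominator: 1 + jωRC = 1 + j·634.6·1020·4.7e-05 = 1 + j30.42.
Step 4 — H = 0.001079 - j0.03283.
Step 5 — Magnitude: |H| = 0.03285 (-29.7 dB); phase: φ = -88.1°.

|H| = 0.03285 (-29.7 dB), φ = -88.1°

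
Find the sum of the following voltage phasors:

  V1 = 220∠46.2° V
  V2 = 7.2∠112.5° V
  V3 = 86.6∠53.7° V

Step 1 — Convert each phasor to rectangular form:
  V1 = 220·(cos(46.2°) + j·sin(46.2°)) = 152.3 + j158.8 V
  V2 = 7.2·(cos(112.5°) + j·sin(112.5°)) = -2.755 + j6.652 V
  V3 = 86.6·(cos(53.7°) + j·sin(53.7°)) = 51.27 + j69.79 V
Step 2 — Sum components: V_total = 200.8 + j235.2 V.
Step 3 — Convert to polar: |V_total| = 309.3 V, ∠V_total = 49.5°.

V_total = 309.3∠49.5° V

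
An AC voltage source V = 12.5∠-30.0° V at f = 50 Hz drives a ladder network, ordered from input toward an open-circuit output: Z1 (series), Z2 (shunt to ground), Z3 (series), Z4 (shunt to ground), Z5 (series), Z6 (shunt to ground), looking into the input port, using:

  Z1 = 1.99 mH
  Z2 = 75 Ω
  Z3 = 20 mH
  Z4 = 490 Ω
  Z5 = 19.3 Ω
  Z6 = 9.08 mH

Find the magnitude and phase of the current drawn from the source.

Step 1 — Angular frequency: ω = 2π·f = 2π·50 = 314.2 rad/s.
Step 2 — Component impedances:
  Z1: Z = jωL = j·314.2·0.00199 = 0 + j0.6252 Ω
  Z2: Z = R = 75 Ω
  Z3: Z = jωL = j·314.2·0.02 = 0 + j6.283 Ω
  Z4: Z = R = 490 Ω
  Z5: Z = R = 19.3 Ω
  Z6: Z = jωL = j·314.2·0.00908 = 0 + j2.853 Ω
Step 3 — Ladder network (open output): work backward from the far end, alternating series and parallel combinations. Z_in = 15.43 + j6.305 Ω = 16.67∠22.2° Ω.
Step 4 — Source phasor: V = 12.5∠-30.0° V = 10.83 - j6.25 V.
Step 5 — Ohm's law: I = V / Z_total = (10.83 - j6.25) / (15.43 + j6.305) = 0.4593 - j0.5926 A.
Step 6 — Convert to polar: |I| = 0.7497 A, ∠I = -52.2°.

I = 0.7497∠-52.2° A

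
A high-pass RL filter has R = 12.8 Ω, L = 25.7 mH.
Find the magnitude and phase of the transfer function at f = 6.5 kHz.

Step 1 — Angular frequency: ω = 2π·6500 = 4.084e+04 rad/s.
Step 2 — Transfer function: H(jω) = jωL/(R + jωL).
Step 3 — Numerator jωL = j·1050; denominator R + jωL = 12.8 + j1050.
Step 4 — H = 0.9999 + j0.01219.
Step 5 — Magnitude: |H| = 0.9999 (-0.0 dB); phase: φ = 0.7°.

|H| = 0.9999 (-0.0 dB), φ = 0.7°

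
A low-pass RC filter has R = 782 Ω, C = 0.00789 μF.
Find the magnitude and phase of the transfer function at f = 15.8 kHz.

Step 1 — Angular frequency: ω = 2π·1.58e+04 = 9.927e+04 rad/s.
Step 2 — Transfer function: H(jω) = 1/(1 + jωRC).
Step 3 — Denominator: 1 + jωRC = 1 + j·9.927e+04·782·7.89e-09 = 1 + j0.6125.
Step 4 — H = 0.7272 - j0.4454.
Step 5 — Magnitude: |H| = 0.8527 (-1.4 dB); phase: φ = -31.5°.

|H| = 0.8527 (-1.4 dB), φ = -31.5°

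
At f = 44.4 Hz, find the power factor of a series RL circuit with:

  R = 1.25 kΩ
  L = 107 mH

Step 1 — Angular frequency: ω = 2π·f = 2π·44.4 = 279 rad/s.
Step 2 — Component impedances:
  R: Z = R = 1250 Ω
  L: Z = jωL = j·279·0.107 = 0 + j29.85 Ω
Step 3 — Series combination: Z_total = R + L = 1250 + j29.85 Ω = 1250∠1.4° Ω.
Step 4 — Power factor: PF = cos(φ) = Re(Z)/|Z| = 1250/1250.4 = 0.9997.
Step 5 — Type: Im(Z) = 29.85 ⇒ lagging (phase φ = 1.4°).

PF = 0.9997 (lagging, φ = 1.4°)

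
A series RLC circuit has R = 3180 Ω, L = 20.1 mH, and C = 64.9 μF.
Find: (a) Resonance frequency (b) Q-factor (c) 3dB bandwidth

Step 1 — Resonance: ω₀ = 1/√(LC) = 1/√(0.0201·6.49e-05) = 875.5 rad/s.
Step 2 — f₀ = ω₀/(2π) = 139.3 Hz.
Step 3 — Series Q: Q = ω₀L/R = 875.5·0.0201/3180 = 0.005534.
Step 4 — Bandwidth: Δω = ω₀/Q = 1.582e+05 rad/s; BW = Δω/(2π) = 2.518e+04 Hz.

(a) f₀ = 139.3 Hz  (b) Q = 0.005534  (c) BW = 2.518e+04 Hz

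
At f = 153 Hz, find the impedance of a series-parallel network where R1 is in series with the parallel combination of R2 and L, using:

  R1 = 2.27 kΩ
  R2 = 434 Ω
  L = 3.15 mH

Step 1 — Angular frequency: ω = 2π·f = 2π·153 = 961.3 rad/s.
Step 2 — Component impedances:
  R1: Z = R = 2270 Ω
  R2: Z = R = 434 Ω
  L: Z = jωL = j·961.3·0.00315 = 0 + j3.028 Ω
Step 3 — Parallel branch: R2 || L = 1/(1/R2 + 1/L) = 0.02113 + j3.028 Ω.
Step 4 — Series with R1: Z_total = R1 + (R2 || L) = 2270 + j3.028 Ω = 2270∠0.1° Ω.

Z = 2270 + j3.028 Ω = 2270∠0.1° Ω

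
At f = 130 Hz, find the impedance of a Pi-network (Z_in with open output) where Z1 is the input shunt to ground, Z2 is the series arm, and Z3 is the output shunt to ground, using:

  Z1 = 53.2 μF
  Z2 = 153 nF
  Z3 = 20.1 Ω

Step 1 — Angular frequency: ω = 2π·f = 2π·130 = 816.8 rad/s.
Step 2 — Component impedances:
  Z1: Z = 1/(jωC) = -j/(ω·C) = 0 - j23.01 Ω
  Z2: Z = 1/(jωC) = -j/(ω·C) = 0 - j8002 Ω
  Z3: Z = R = 20.1 Ω
Step 3 — With open output, the series arm Z2 and the output shunt Z3 appear in series to ground: Z2 + Z3 = 20.1 - j8002 Ω.
Step 4 — Parallel with input shunt Z1: Z_in = Z1 || (Z2 + Z3) = 0.0001653 - j22.95 Ω = 22.95∠-90.0° Ω.

Z = 0.0001653 - j22.95 Ω = 22.95∠-90.0° Ω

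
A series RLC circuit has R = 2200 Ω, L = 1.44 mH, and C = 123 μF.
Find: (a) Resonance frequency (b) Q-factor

Step 1 — Resonance condition Im(Z)=0 gives ω₀ = 1/√(LC).
Step 2 — ω₀ = 1/√(0.00144·0.000123) = 2376 rad/s.
Step 3 — f₀ = ω₀/(2π) = 378.2 Hz.
Step 4 — Series Q: Q = ω₀L/R = 2376·0.00144/2200 = 0.001555.

(a) f₀ = 378.2 Hz  (b) Q = 0.001555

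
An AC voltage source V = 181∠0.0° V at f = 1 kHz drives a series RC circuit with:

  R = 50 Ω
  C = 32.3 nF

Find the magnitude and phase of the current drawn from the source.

Step 1 — Angular frequency: ω = 2π·f = 2π·1000 = 6283 rad/s.
Step 2 — Component impedances:
  R: Z = R = 50 Ω
  C: Z = 1/(jωC) = -j/(ω·C) = 0 - j4927 Ω
Step 3 — Series combination: Z_total = R + C = 50 - j4927 Ω = 4928∠-89.4° Ω.
Step 4 — Source phasor: V = 181∠0.0° V = 181 V.
Step 5 — Ohm's law: I = V / Z_total = (181) / (50 - j4927) = 0.0003727 + j0.03673 A.
Step 6 — Convert to polar: |I| = 0.03673 A, ∠I = 89.4°.

I = 0.03673∠89.4° A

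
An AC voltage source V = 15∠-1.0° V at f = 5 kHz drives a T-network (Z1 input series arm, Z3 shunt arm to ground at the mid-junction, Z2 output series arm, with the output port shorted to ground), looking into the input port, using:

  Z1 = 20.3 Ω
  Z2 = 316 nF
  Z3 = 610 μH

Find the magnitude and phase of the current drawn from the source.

Step 1 — Angular frequency: ω = 2π·f = 2π·5000 = 3.142e+04 rad/s.
Step 2 — Component impedances:
  Z1: Z = R = 20.3 Ω
  Z2: Z = 1/(jωC) = -j/(ω·C) = 0 - j100.7 Ω
  Z3: Z = jωL = j·3.142e+04·0.00061 = 0 + j19.16 Ω
Step 3 — With the output port shorted to ground, the output series arm Z2 runs from the junction to ground; the shunt arm Z3 also runs from the junction to ground. They appear in parallel: Z3 || Z2 = 0 + j23.67 Ω.
Step 4 — Series with input arm Z1: Z_in = Z1 + (Z3 || Z2) = 20.3 + j23.67 Ω = 31.18∠49.4° Ω.
Step 5 — Source phasor: V = 15∠-1.0° V = 15 - j0.2618 V.
Step 6 — Ohm's law: I = V / Z_total = (15 - j0.2618) / (20.3 + j23.67) = 0.3068 - j0.3706 A.
Step 7 — Convert to polar: |I| = 0.4811 A, ∠I = -50.4°.

I = 0.4811∠-50.4° A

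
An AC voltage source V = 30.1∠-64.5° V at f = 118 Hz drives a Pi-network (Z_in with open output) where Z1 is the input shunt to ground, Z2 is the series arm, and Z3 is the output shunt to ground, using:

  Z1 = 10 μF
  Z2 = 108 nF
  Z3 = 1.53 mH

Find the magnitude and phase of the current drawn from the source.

Step 1 — Angular frequency: ω = 2π·f = 2π·118 = 741.4 rad/s.
Step 2 — Component impedances:
  Z1: Z = 1/(jωC) = -j/(ω·C) = 0 - j134.9 Ω
  Z2: Z = 1/(jωC) = -j/(ω·C) = 0 - j1.249e+04 Ω
  Z3: Z = jωL = j·741.4·0.00153 = 0 + j1.134 Ω
Step 3 — With open output, the series arm Z2 and the output shunt Z3 appear in series to ground: Z2 + Z3 = 0 - j1.249e+04 Ω.
Step 4 — Parallel with input shunt Z1: Z_in = Z1 || (Z2 + Z3) = 0 - j133.4 Ω = 133.4∠-90.0° Ω.
Step 5 — Source phasor: V = 30.1∠-64.5° V = 12.96 - j27.17 V.
Step 6 — Ohm's law: I = V / Z_total = (12.96 - j27.17) / (0 - j133.4) = 0.2036 + j0.09711 A.
Step 7 — Convert to polar: |I| = 0.2256 A, ∠I = 25.5°.

I = 0.2256∠25.5° A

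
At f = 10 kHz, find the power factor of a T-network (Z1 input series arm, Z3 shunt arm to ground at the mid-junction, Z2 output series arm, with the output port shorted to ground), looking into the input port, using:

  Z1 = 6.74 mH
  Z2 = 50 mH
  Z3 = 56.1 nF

Step 1 — Angular frequency: ω = 2π·f = 2π·1e+04 = 6.283e+04 rad/s.
Step 2 — Component impedances:
  Z1: Z = jωL = j·6.283e+04·0.00674 = 0 + j423.5 Ω
  Z2: Z = jωL = j·6.283e+04·0.05 = 0 + j3142 Ω
  Z3: Z = 1/(jωC) = -j/(ω·C) = 0 - j283.7 Ω
Step 3 — With the output port shorted to ground, the output series arm Z2 runs from the junction to ground; the shunt arm Z3 also runs from the junction to ground. They appear in parallel: Z3 || Z2 = 0 - j311.9 Ω.
Step 4 — Series with input arm Z1: Z_in = Z1 + (Z3 || Z2) = 0 + j111.6 Ω = 111.6∠90.0° Ω.
Step 5 — Power factor: PF = cos(φ) = Re(Z)/|Z| = 0/111.6 = 0.
Step 6 — Type: Im(Z) = 111.6 ⇒ lagging (phase φ = 90.0°).

PF = 0 (lagging, φ = 90.0°)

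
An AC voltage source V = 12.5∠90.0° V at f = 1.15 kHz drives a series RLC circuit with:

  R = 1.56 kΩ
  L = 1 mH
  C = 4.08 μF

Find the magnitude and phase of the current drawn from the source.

Step 1 — Angular frequency: ω = 2π·f = 2π·1150 = 7226 rad/s.
Step 2 — Component impedances:
  R: Z = R = 1560 Ω
  L: Z = jωL = j·7226·0.001 = 0 + j7.226 Ω
  C: Z = 1/(jωC) = -j/(ω·C) = 0 - j33.92 Ω
Step 3 — Series combination: Z_total = R + L + C = 1560 - j26.69 Ω = 1560∠-1.0° Ω.
Step 4 — Source phasor: V = 12.5∠90.0° V = 0 + j12.5 V.
Step 5 — Ohm's law: I = V / Z_total = (0 + j12.5) / (1560 - j26.69) = -0.0001371 + j0.00801 A.
Step 6 — Convert to polar: |I| = 0.008012 A, ∠I = 91.0°.

I = 0.008012∠91.0° A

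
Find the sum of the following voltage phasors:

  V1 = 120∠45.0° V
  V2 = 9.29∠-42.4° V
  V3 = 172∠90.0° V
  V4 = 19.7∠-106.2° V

Step 1 — Convert each phasor to rectangular form:
  V1 = 120·(cos(45.0°) + j·sin(45.0°)) = 84.85 + j84.85 V
  V2 = 9.29·(cos(-42.4°) + j·sin(-42.4°)) = 6.86 - j6.264 V
  V3 = 172·(cos(90.0°) + j·sin(90.0°)) = 0 + j172 V
  V4 = 19.7·(cos(-106.2°) + j·sin(-106.2°)) = -5.496 - j18.92 V
Step 2 — Sum components: V_total = 86.22 + j231.7 V.
Step 3 — Convert to polar: |V_total| = 247.2 V, ∠V_total = 69.6°.

V_total = 247.2∠69.6° V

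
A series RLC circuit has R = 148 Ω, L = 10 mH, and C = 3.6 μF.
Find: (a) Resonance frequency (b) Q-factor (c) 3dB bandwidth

Step 1 — Resonance: ω₀ = 1/√(LC) = 1/√(0.01·3.6e-06) = 5270 rad/s.
Step 2 — f₀ = ω₀/(2π) = 838.8 Hz.
Step 3 — Series Q: Q = ω₀L/R = 5270·0.01/148 = 0.3561.
Step 4 — Bandwidth: Δω = ω₀/Q = 1.48e+04 rad/s; BW = Δω/(2π) = 2355 Hz.

(a) f₀ = 838.8 Hz  (b) Q = 0.3561  (c) BW = 2355 Hz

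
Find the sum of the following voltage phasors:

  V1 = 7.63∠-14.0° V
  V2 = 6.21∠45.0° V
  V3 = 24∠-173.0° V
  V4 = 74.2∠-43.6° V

Step 1 — Convert each phasor to rectangular form:
  V1 = 7.63·(cos(-14.0°) + j·sin(-14.0°)) = 7.403 - j1.846 V
  V2 = 6.21·(cos(45.0°) + j·sin(45.0°)) = 4.391 + j4.391 V
  V3 = 24·(cos(-173.0°) + j·sin(-173.0°)) = -23.82 - j2.925 V
  V4 = 74.2·(cos(-43.6°) + j·sin(-43.6°)) = 53.73 - j51.17 V
Step 2 — Sum components: V_total = 41.71 - j51.55 V.
Step 3 — Convert to polar: |V_total| = 66.31 V, ∠V_total = -51.0°.

V_total = 66.31∠-51.0° V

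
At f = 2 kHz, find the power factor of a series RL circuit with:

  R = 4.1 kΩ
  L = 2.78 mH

Step 1 — Angular frequency: ω = 2π·f = 2π·2000 = 1.257e+04 rad/s.
Step 2 — Component impedances:
  R: Z = R = 4100 Ω
  L: Z = jωL = j·1.257e+04·0.00278 = 0 + j34.93 Ω
Step 3 — Series combination: Z_total = R + L = 4100 + j34.93 Ω = 4100∠0.5° Ω.
Step 4 — Power factor: PF = cos(φ) = Re(Z)/|Z| = 4100/4100 = 1.
Step 5 — Type: Im(Z) = 34.93 ⇒ lagging (phase φ = 0.5°).

PF = 1 (lagging, φ = 0.5°)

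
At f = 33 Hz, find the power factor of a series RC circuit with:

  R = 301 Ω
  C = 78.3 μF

Step 1 — Angular frequency: ω = 2π·f = 2π·33 = 207.3 rad/s.
Step 2 — Component impedances:
  R: Z = R = 301 Ω
  C: Z = 1/(jωC) = -j/(ω·C) = 0 - j61.59 Ω
Step 3 — Series combination: Z_total = R + C = 301 - j61.59 Ω = 307.2∠-11.6° Ω.
Step 4 — Power factor: PF = cos(φ) = Re(Z)/|Z| = 301/307.24 = 0.9797.
Step 5 — Type: Im(Z) = -61.59 ⇒ leading (phase φ = -11.6°).

PF = 0.9797 (leading, φ = -11.6°)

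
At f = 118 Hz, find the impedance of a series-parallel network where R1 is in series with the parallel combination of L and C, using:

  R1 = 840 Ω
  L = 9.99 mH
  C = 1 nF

Step 1 — Angular frequency: ω = 2π·f = 2π·118 = 741.4 rad/s.
Step 2 — Component impedances:
  R1: Z = R = 840 Ω
  L: Z = jωL = j·741.4·0.00999 = 0 + j7.407 Ω
  C: Z = 1/(jωC) = -j/(ω·C) = 0 - j1.349e+06 Ω
Step 3 — Parallel branch: L || C = 1/(1/L + 1/C) = 0 + j7.407 Ω.
Step 4 — Series with R1: Z_total = R1 + (L || C) = 840 + j7.407 Ω = 840∠0.5° Ω.

Z = 840 + j7.407 Ω = 840∠0.5° Ω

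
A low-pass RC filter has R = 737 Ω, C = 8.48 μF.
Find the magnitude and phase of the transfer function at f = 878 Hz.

Step 1 — Angular frequency: ω = 2π·878 = 5517 rad/s.
Step 2 — Transfer function: H(jω) = 1/(1 + jωRC).
Step 3 — Denominator: 1 + jωRC = 1 + j·5517·737·8.48e-06 = 1 + j34.48.
Step 4 — H = 0.0008405 - j0.02898.
Step 5 — Magnitude: |H| = 0.02899 (-30.8 dB); phase: φ = -88.3°.

|H| = 0.02899 (-30.8 dB), φ = -88.3°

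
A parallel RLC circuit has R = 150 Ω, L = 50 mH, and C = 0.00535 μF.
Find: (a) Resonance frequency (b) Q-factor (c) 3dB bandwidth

Step 1 — Resonance: ω₀ = 1/√(LC) = 1/√(0.05·5.35e-09) = 6.114e+04 rad/s.
Step 2 — f₀ = ω₀/(2π) = 9731 Hz.
Step 3 — Parallel Q: Q = R/(ω₀L) = 150/(6.114e+04·0.05) = 0.04907.
Step 4 — Bandwidth: Δω = ω₀/Q = 1.246e+06 rad/s; BW = Δω/(2π) = 1.983e+05 Hz.

(a) f₀ = 9731 Hz  (b) Q = 0.04907  (c) BW = 1.983e+05 Hz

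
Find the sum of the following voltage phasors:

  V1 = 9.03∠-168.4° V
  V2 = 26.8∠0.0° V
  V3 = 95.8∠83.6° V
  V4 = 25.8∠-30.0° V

Step 1 — Convert each phasor to rectangular form:
  V1 = 9.03·(cos(-168.4°) + j·sin(-168.4°)) = -8.846 - j1.816 V
  V2 = 26.8·(cos(0.0°) + j·sin(0.0°)) = 26.8 V
  V3 = 95.8·(cos(83.6°) + j·sin(83.6°)) = 10.68 + j95.2 V
  V4 = 25.8·(cos(-30.0°) + j·sin(-30.0°)) = 22.34 - j12.9 V
Step 2 — Sum components: V_total = 50.98 + j80.49 V.
Step 3 — Convert to polar: |V_total| = 95.27 V, ∠V_total = 57.7°.

V_total = 95.27∠57.7° V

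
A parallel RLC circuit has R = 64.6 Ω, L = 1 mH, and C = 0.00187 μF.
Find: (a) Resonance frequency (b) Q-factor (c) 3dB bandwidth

Step 1 — Resonance: ω₀ = 1/√(LC) = 1/√(0.001·1.87e-09) = 7.313e+05 rad/s.
Step 2 — f₀ = ω₀/(2π) = 1.164e+05 Hz.
Step 3 — Parallel Q: Q = R/(ω₀L) = 64.6/(7.313e+05·0.001) = 0.08834.
Step 4 — Bandwidth: Δω = ω₀/Q = 8.278e+06 rad/s; BW = Δω/(2π) = 1.317e+06 Hz.

(a) f₀ = 1.164e+05 Hz  (b) Q = 0.08834  (c) BW = 1.317e+06 Hz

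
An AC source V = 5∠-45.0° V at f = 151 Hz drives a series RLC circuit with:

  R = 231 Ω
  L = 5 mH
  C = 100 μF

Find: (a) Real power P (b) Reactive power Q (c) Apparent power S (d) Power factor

Step 1 — Angular frequency: ω = 2π·f = 2π·151 = 948.8 rad/s.
Step 2 — Component impedances:
  R: Z = R = 231 Ω
  L: Z = jωL = j·948.8·0.005 = 0 + j4.744 Ω
  C: Z = 1/(jωC) = -j/(ω·C) = 0 - j10.54 Ω
Step 3 — Series combination: Z_total = R + L + C = 231 - j5.796 Ω = 231.1∠-1.4° Ω.
Step 4 — Source phasor: V = 5∠-45.0° V = 3.536 - j3.536 V.
Step 5 — Current: I = V / Z = 0.01568 - j0.01491 A = 0.02164∠-43.6° A.
Step 6 — Complex power: S = V·I* = 0.1082 - j0.002714 VA.
Step 7 — Real power: P = Re(S) = 0.1082 W.
Step 8 — Reactive power: Q = Im(S) = -0.002714 VAR.
Step 9 — Apparent power: |S| = 0.1082 VA.
Step 10 — Power factor: PF = P/|S| = 0.9997 (leading).

(a) P = 0.1082 W  (b) Q = -0.002714 VAR  (c) S = 0.1082 VA  (d) PF = 0.9997 (leading)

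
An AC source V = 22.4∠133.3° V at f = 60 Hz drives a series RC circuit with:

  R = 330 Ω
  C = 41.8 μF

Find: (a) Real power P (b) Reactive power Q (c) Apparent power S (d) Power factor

Step 1 — Angular frequency: ω = 2π·f = 2π·60 = 377 rad/s.
Step 2 — Component impedances:
  R: Z = R = 330 Ω
  C: Z = 1/(jωC) = -j/(ω·C) = 0 - j63.46 Ω
Step 3 — Series combination: Z_total = R + C = 330 - j63.46 Ω = 336∠-10.9° Ω.
Step 4 — Source phasor: V = 22.4∠133.3° V = -15.36 + j16.3 V.
Step 5 — Current: I = V / Z = -0.05405 + j0.03901 A = 0.06666∠144.2° A.
Step 6 — Complex power: S = V·I* = 1.466 - j0.282 VA.
Step 7 — Real power: P = Re(S) = 1.466 W.
Step 8 — Reactive power: Q = Im(S) = -0.282 VAR.
Step 9 — Apparent power: |S| = 1.493 VA.
Step 10 — Power factor: PF = P/|S| = 0.982 (leading).

(a) P = 1.466 W  (b) Q = -0.282 VAR  (c) S = 1.493 VA  (d) PF = 0.982 (leading)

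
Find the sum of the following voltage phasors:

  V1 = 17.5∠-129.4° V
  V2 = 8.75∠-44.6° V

Step 1 — Convert each phasor to rectangular form:
  V1 = 17.5·(cos(-129.4°) + j·sin(-129.4°)) = -11.11 - j13.52 V
  V2 = 8.75·(cos(-44.6°) + j·sin(-44.6°)) = 6.23 - j6.144 V
Step 2 — Sum components: V_total = -4.878 - j19.67 V.
Step 3 — Convert to polar: |V_total| = 20.26 V, ∠V_total = -103.9°.

V_total = 20.26∠-103.9° V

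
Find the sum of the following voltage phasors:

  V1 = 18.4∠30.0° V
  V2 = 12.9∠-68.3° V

Step 1 — Convert each phasor to rectangular form:
  V1 = 18.4·(cos(30.0°) + j·sin(30.0°)) = 15.93 + j9.2 V
  V2 = 12.9·(cos(-68.3°) + j·sin(-68.3°)) = 4.77 - j11.99 V
Step 2 — Sum components: V_total = 20.7 - j2.786 V.
Step 3 — Convert to polar: |V_total| = 20.89 V, ∠V_total = -7.7°.

V_total = 20.89∠-7.7° V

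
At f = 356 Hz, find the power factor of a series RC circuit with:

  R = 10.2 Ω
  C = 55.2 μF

Step 1 — Angular frequency: ω = 2π·f = 2π·356 = 2237 rad/s.
Step 2 — Component impedances:
  R: Z = R = 10.2 Ω
  C: Z = 1/(jωC) = -j/(ω·C) = 0 - j8.099 Ω
Step 3 — Series combination: Z_total = R + C = 10.2 - j8.099 Ω = 13.02∠-38.5° Ω.
Step 4 — Power factor: PF = cos(φ) = Re(Z)/|Z| = 10.2/13.0244 = 0.7831.
Step 5 — Type: Im(Z) = -8.099 ⇒ leading (phase φ = -38.5°).

PF = 0.7831 (leading, φ = -38.5°)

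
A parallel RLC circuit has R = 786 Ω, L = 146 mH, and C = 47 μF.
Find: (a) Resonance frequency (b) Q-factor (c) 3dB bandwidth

Step 1 — Resonance: ω₀ = 1/√(LC) = 1/√(0.146·4.7e-05) = 381.7 rad/s.
Step 2 — f₀ = ω₀/(2π) = 60.76 Hz.
Step 3 — Parallel Q: Q = R/(ω₀L) = 786/(381.7·0.146) = 14.1.
Step 4 — Bandwidth: Δω = ω₀/Q = 27.07 rad/s; BW = Δω/(2π) = 4.308 Hz.

(a) f₀ = 60.76 Hz  (b) Q = 14.1  (c) BW = 4.308 Hz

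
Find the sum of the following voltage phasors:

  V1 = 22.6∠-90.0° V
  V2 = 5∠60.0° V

Step 1 — Convert each phasor to rectangular form:
  V1 = 22.6·(cos(-90.0°) + j·sin(-90.0°)) = 0 - j22.6 V
  V2 = 5·(cos(60.0°) + j·sin(60.0°)) = 2.5 + j4.33 V
Step 2 — Sum components: V_total = 2.5 - j18.27 V.
Step 3 — Convert to polar: |V_total| = 18.44 V, ∠V_total = -82.2°.

V_total = 18.44∠-82.2° V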